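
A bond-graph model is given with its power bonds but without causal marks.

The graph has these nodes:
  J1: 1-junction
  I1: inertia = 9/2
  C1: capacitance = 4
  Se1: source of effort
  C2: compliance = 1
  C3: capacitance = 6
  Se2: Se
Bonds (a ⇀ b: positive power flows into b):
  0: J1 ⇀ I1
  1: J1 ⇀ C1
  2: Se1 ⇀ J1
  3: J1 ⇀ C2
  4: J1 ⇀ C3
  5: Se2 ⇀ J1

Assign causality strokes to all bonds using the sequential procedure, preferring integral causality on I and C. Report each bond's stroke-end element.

β2 →J1  (Se1: effort source, stroke at far end)
β5 →J1  (Se2 fixes effort; stroke away)
β0 →I1  (prefer integral on I1)
β1 →J1  (1-jn J1 has f-setter on 0)
β3 →J1  (J1: bond 0 brought flow, rest push out)
β4 →J1  (1-jn J1 has f-setter on 0)

β0 stroke at I1
β1 stroke at J1
β2 stroke at J1
β3 stroke at J1
β4 stroke at J1
β5 stroke at J1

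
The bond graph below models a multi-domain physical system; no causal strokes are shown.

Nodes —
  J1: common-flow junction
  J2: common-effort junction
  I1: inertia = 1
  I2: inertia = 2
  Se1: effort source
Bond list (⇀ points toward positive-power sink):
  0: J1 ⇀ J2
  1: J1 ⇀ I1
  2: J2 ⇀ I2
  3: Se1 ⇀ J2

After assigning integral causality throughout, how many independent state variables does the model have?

2  (I1, I2 all integral)

#3 |J2  (Se1 fixes effort; stroke away)
#0 |J1  (common-e at J2 fixed by 3)
#2 |I2  (0-jn J2 has e-setter on 3)
#1 |I1  (J1: last free bond brings flow in)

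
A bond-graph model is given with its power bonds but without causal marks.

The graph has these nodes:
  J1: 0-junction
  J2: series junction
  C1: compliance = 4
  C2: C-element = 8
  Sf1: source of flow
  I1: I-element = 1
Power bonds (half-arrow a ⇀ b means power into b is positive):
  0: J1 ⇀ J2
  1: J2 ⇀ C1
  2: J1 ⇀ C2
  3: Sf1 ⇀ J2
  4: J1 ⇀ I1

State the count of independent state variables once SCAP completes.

3  (C1, C2, I1 all integral)

b3 stroke→Sf1  (Sf1 fixes flow; stroke at Sf1)
b0 stroke→J2  (1-jn J2 has f-setter on 3)
b1 stroke→J2  (common-f at J2 fixed by 3)
b2 stroke→J1  (C2: C, integral causality)
b4 stroke→I1  (J1: bond 2 brought effort, rest push out)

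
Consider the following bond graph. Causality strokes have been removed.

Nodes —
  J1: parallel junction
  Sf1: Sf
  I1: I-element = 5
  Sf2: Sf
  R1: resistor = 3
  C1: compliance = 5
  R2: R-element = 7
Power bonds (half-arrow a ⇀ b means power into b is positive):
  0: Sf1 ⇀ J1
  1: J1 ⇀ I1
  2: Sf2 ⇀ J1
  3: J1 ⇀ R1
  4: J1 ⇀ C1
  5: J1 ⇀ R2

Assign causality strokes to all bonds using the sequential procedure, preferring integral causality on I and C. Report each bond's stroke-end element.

b0 |Sf1
b1 |I1
b2 |Sf2
b3 |R1
b4 |J1
b5 |R2

β0 |Sf1  (Sf1 (Sf) sets flow on bond)
β2 |Sf2  (Sf2 (Sf) sets flow on bond)
β1 |I1  (I1 integral (f out))
β4 |J1  (C1: C, integral causality)
β3 |R1  (common-e at J1 fixed by 4)
β5 |R2  (J1: bond 4 brought effort, rest push out)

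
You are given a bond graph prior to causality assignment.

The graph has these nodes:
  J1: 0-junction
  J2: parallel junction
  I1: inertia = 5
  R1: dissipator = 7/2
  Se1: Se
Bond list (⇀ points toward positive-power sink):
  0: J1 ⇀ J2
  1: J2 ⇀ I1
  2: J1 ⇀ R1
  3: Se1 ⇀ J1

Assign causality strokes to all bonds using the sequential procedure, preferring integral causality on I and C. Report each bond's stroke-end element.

β3 |J1  (source Se1 imposes e)
β0 |J2  (J1 effort already set via bond 3)
β2 |R1  (J1 effort already set via bond 3)
β1 |I1  (J2 effort already set via bond 0)

#0 →J2
#1 →I1
#2 →R1
#3 →J1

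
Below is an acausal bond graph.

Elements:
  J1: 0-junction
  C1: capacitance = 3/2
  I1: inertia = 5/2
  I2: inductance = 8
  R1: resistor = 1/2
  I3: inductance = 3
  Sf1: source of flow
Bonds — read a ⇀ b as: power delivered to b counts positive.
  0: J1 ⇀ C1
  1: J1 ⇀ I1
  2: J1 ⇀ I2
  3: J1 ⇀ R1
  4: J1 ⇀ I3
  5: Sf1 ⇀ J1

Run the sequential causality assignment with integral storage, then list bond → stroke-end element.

bond 5 stroke→Sf1  (Sf1 (Sf) sets flow on bond)
bond 0 stroke→J1  (prefer integral on C1)
bond 1 stroke→I1  (J1 effort already set via bond 0)
bond 2 stroke→I2  (common-e at J1 fixed by 0)
bond 3 stroke→R1  (J1 effort already set via bond 0)
bond 4 stroke→I3  (J1 effort already set via bond 0)

β0 stroke at J1
β1 stroke at I1
β2 stroke at I2
β3 stroke at R1
β4 stroke at I3
β5 stroke at Sf1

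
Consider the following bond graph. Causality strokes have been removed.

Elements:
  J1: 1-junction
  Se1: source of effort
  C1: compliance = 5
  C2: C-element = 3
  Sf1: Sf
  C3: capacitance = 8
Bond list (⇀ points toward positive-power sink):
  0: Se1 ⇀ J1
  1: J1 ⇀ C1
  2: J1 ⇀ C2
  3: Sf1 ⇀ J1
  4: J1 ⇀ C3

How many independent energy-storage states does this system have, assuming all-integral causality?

3  (C1, C2, C3 all integral)

#0 |J1  (source Se1 imposes e)
#3 |Sf1  (source Sf1 imposes f)
#1 |J1  (1-jn J1 has f-setter on 3)
#2 |J1  (common-f at J1 fixed by 3)
#4 |J1  (J1: bond 3 brought flow, rest push out)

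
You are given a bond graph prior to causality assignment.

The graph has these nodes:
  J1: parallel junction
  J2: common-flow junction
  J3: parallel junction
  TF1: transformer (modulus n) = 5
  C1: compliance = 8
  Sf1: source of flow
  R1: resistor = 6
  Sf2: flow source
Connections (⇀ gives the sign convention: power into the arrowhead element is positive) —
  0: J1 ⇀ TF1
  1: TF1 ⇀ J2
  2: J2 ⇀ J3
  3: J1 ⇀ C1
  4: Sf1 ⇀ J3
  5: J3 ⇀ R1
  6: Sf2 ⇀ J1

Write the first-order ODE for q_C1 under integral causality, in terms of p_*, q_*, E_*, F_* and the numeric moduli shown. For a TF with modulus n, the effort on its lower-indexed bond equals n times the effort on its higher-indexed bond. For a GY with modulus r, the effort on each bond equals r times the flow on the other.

β4 stroke→Sf1  (Sf1: flow source, stroke at near end)
β6 stroke→Sf2  (Sf2: flow source, stroke at near end)
β3 stroke→J1  (C1: C, integral causality)
β0 stroke→TF1  (J1: bond 3 brought effort, rest push out)
β1 stroke→J2  (TF TF1: opposite of bond 0)
β2 stroke→J3  (J2 needs exactly one f-in)
β5 stroke→R1  (common-e at J3 fixed by 2)

dq_C1/dt = F_Sf1/5 + F_Sf2 - q_C1/1200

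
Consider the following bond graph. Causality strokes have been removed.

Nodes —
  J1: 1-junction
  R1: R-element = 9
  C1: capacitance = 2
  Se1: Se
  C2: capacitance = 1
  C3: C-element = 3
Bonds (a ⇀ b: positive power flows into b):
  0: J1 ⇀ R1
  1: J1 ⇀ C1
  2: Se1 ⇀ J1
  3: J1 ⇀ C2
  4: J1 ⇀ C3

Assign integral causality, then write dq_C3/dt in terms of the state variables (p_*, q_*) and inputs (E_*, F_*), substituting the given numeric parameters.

#2 →J1  (source Se1 imposes e)
#1 →J1  (C1: C, integral causality)
#3 →J1  (C2 integral (e out))
#4 →J1  (prefer integral on C3)
#0 →R1  (closing 1-jn rule on J1)

dq_C3/dt = E_Se1/9 - q_C1/18 - q_C2/9 - q_C3/27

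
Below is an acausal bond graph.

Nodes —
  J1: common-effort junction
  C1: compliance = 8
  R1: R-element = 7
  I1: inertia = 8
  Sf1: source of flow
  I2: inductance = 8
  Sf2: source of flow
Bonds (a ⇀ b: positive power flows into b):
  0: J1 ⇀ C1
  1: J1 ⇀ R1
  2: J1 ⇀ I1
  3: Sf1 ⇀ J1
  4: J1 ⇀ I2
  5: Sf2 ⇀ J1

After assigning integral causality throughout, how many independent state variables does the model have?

3  (C1, I1, I2 all integral)

#3 stroke→Sf1  (Sf1 (Sf) sets flow on bond)
#5 stroke→Sf2  (Sf2 (Sf) sets flow on bond)
#0 stroke→J1  (C1 integral (e out))
#1 stroke→R1  (J1 effort already set via bond 0)
#2 stroke→I1  (0-jn J1 has e-setter on 0)
#4 stroke→I2  (J1 effort already set via bond 0)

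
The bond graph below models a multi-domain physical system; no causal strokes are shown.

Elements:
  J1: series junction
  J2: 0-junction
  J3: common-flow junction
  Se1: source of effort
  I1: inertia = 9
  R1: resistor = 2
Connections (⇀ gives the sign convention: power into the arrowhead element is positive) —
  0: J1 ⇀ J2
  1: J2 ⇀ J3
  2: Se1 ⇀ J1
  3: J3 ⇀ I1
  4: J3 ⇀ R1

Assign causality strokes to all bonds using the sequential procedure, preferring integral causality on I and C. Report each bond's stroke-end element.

b2 |J1  (Se1 (Se) sets effort on bond)
b0 |J2  (J1 needs exactly one f-in)
b1 |J3  (J2 effort already set via bond 0)
b3 |I1  (I1 outputs flow p/I1)
b4 |J3  (J3 flow already set via bond 3)

β0 stroke→J2
β1 stroke→J3
β2 stroke→J1
β3 stroke→I1
β4 stroke→J3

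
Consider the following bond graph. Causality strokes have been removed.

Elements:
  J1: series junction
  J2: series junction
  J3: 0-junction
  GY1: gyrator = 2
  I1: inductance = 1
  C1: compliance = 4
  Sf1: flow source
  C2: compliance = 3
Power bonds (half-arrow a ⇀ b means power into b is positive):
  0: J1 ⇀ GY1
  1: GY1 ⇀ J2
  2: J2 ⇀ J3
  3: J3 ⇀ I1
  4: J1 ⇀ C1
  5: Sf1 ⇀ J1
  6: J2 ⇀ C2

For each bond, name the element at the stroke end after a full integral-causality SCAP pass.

bond 0 stroke at J1
bond 1 stroke at J2
bond 2 stroke at J3
bond 3 stroke at I1
bond 4 stroke at J1
bond 5 stroke at Sf1
bond 6 stroke at J2

#5 stroke→Sf1  (source Sf1 imposes f)
#0 stroke→J1  (common-f at J1 fixed by 5)
#4 stroke→J1  (common-f at J1 fixed by 5)
#1 stroke→J2  (through GY1, causality inverts; strokes same side of GY1)
#3 stroke→I1  (prefer integral on I1)
#2 stroke→J3  (J3: last free bond brings effort in)
#6 stroke→J2  (J2 flow already set via bond 2)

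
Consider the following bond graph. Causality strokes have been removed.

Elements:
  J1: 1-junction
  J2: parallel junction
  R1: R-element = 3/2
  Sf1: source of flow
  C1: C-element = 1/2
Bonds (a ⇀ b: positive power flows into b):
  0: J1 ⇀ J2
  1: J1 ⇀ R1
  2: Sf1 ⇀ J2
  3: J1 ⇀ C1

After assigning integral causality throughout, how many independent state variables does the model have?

bond 2 stroke→Sf1  (Sf1: flow source, stroke at near end)
bond 0 stroke→J2  (J2 needs exactly one e-in)
bond 1 stroke→J1  (common-f at J1 fixed by 0)
bond 3 stroke→J1  (J1 flow already set via bond 0)

1  (C1 all integral)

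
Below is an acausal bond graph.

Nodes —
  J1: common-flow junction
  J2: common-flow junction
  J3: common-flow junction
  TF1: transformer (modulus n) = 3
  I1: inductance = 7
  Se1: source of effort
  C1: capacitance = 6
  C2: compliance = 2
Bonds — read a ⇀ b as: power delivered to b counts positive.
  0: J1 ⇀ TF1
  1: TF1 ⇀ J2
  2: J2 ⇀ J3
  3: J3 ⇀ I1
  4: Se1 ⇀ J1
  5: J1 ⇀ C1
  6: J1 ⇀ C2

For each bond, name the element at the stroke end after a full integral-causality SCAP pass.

β4 stroke at J1  (Se1 (Se) sets effort on bond)
β3 stroke at I1  (prefer integral on I1)
β2 stroke at J3  (common-f at J3 fixed by 3)
β1 stroke at J2  (J2 flow already set via bond 2)
β0 stroke at TF1  (through TF1, causality passes straight; one stroke at TF1)
β5 stroke at J1  (J1: bond 0 brought flow, rest push out)
β6 stroke at J1  (common-f at J1 fixed by 0)

bond 0 |TF1
bond 1 |J2
bond 2 |J3
bond 3 |I1
bond 4 |J1
bond 5 |J1
bond 6 |J1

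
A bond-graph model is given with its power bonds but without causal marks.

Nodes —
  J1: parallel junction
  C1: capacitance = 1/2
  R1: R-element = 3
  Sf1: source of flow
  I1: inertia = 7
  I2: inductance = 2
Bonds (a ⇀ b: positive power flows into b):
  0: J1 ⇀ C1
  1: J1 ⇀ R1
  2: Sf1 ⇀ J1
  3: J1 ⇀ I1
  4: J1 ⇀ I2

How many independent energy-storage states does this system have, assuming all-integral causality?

#2 |Sf1  (Sf1 (Sf) sets flow on bond)
#0 |J1  (C1 integral (e out))
#1 |R1  (J1 effort already set via bond 0)
#3 |I1  (common-e at J1 fixed by 0)
#4 |I2  (J1: bond 0 brought effort, rest push out)

3  (C1, I1, I2 all integral)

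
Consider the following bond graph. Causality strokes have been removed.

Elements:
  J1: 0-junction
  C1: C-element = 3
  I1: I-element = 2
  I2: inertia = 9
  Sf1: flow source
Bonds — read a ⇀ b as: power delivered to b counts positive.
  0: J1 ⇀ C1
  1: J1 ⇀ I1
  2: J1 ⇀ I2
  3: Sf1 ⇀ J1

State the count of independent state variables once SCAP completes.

3  (C1, I1, I2 all integral)

bond 3 stroke at Sf1  (Sf1: flow source, stroke at near end)
bond 0 stroke at J1  (prefer integral on C1)
bond 1 stroke at I1  (J1: bond 0 brought effort, rest push out)
bond 2 stroke at I2  (J1 effort already set via bond 0)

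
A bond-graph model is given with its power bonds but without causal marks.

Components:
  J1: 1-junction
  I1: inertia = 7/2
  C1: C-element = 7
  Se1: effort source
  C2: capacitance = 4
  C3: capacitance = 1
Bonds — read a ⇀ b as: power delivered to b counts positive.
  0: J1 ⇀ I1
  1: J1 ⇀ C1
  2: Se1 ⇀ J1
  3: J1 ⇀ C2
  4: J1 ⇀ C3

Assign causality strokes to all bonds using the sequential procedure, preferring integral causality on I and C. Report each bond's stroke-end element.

β2 stroke→J1  (Se1 (Se) sets effort on bond)
β0 stroke→I1  (I1: I, integral causality)
β1 stroke→J1  (J1 flow already set via bond 0)
β3 stroke→J1  (J1 flow already set via bond 0)
β4 stroke→J1  (1-jn J1 has f-setter on 0)

bond 0 →I1
bond 1 →J1
bond 2 →J1
bond 3 →J1
bond 4 →J1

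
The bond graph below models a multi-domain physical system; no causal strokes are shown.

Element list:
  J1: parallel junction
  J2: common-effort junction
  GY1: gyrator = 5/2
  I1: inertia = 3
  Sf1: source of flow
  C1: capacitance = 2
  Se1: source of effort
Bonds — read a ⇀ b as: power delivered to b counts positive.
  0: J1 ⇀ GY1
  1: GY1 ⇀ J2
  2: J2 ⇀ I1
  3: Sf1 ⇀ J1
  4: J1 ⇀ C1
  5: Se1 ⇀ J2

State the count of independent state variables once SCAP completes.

#3 stroke at Sf1  (source Sf1 imposes f)
#5 stroke at J2  (Se1 (Se) sets effort on bond)
#1 stroke at GY1  (0-jn J2 has e-setter on 5)
#2 stroke at I1  (common-e at J2 fixed by 5)
#0 stroke at GY1  (through GY1, causality inverts; strokes same side of GY1)
#4 stroke at J1  (J1: last free bond brings effort in)

2  (C1, I1 all integral)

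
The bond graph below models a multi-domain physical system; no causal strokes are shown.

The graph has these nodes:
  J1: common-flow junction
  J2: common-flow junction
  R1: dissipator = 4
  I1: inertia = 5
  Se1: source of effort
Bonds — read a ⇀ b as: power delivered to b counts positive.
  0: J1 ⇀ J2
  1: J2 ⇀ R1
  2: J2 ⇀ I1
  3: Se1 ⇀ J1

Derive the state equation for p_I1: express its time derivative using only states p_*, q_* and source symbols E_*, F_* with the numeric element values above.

dp_I1/dt = E_Se1 - 4*p_I1/5

#3 stroke→J1  (Se1 fixes effort; stroke away)
#0 stroke→J2  (J1: last free bond brings flow in)
#2 stroke→I1  (I1 integral (f out))
#1 stroke→J2  (common-f at J2 fixed by 2)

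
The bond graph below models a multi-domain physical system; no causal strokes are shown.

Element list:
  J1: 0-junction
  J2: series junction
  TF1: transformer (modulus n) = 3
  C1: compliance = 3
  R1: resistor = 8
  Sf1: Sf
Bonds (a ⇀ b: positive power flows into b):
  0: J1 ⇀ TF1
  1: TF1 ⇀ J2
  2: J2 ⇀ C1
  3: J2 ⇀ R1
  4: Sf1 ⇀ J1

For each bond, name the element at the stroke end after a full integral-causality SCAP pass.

b4 |Sf1  (Sf1: flow source, stroke at near end)
b0 |J1  (J1: last free bond brings effort in)
b1 |TF1  (through TF1, causality passes straight; one stroke at TF1)
b2 |J2  (1-jn J2 has f-setter on 1)
b3 |J2  (J2: bond 1 brought flow, rest push out)

b0 stroke→J1
b1 stroke→TF1
b2 stroke→J2
b3 stroke→J2
b4 stroke→Sf1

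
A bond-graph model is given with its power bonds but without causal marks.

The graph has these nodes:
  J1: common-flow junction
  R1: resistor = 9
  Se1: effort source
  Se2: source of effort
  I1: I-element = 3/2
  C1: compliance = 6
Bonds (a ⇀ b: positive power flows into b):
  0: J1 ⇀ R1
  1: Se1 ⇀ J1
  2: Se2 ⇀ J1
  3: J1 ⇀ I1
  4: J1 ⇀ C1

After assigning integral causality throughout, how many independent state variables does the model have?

2  (C1, I1 all integral)

β1 →J1  (Se1 (Se) sets effort on bond)
β2 →J1  (source Se2 imposes e)
β3 →I1  (I1 integral (f out))
β0 →J1  (J1: bond 3 brought flow, rest push out)
β4 →J1  (J1 flow already set via bond 3)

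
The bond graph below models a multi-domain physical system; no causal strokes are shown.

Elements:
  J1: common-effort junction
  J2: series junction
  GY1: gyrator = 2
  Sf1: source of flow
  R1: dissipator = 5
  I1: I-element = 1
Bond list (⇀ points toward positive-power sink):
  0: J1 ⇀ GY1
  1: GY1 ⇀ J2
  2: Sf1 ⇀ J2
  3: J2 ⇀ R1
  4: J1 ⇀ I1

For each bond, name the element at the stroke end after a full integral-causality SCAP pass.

bond 0 |J1
bond 1 |J2
bond 2 |Sf1
bond 3 |J2
bond 4 |I1

bond 2 →Sf1  (Sf1: flow source, stroke at near end)
bond 1 →J2  (J2: bond 2 brought flow, rest push out)
bond 3 →J2  (1-jn J2 has f-setter on 2)
bond 0 →J1  (GY1 both-in/both-out from 1)
bond 4 →I1  (common-e at J1 fixed by 0)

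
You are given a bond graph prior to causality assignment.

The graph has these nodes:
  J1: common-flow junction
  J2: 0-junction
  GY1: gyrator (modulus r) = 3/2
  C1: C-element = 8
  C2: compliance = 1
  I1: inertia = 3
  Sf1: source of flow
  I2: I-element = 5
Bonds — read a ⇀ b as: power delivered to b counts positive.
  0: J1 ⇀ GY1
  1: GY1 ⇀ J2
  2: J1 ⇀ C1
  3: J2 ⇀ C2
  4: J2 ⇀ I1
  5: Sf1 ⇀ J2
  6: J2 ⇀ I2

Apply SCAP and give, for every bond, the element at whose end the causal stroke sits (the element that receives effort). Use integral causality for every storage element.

bond 5 |Sf1  (Sf1: flow source, stroke at near end)
bond 2 |J1  (C1: C, integral causality)
bond 0 |GY1  (only one flow-in slot at J1)
bond 1 |GY1  (GY1 both-in/both-out from 0)
bond 3 |J2  (C2 integral (e out))
bond 4 |I1  (J2: bond 3 brought effort, rest push out)
bond 6 |I2  (J2 effort already set via bond 3)

β0 |GY1
β1 |GY1
β2 |J1
β3 |J2
β4 |I1
β5 |Sf1
β6 |I2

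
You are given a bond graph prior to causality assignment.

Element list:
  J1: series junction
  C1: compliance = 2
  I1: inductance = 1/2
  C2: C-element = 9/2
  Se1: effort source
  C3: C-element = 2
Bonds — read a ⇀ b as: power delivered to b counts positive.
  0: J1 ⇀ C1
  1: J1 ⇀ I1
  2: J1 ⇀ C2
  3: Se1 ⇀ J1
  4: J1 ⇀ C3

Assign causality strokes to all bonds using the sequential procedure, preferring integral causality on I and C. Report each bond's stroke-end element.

β3 stroke→J1  (Se1: effort source, stroke at far end)
β0 stroke→J1  (C1 integral (e out))
β1 stroke→I1  (I1: I, integral causality)
β2 stroke→J1  (J1: bond 1 brought flow, rest push out)
β4 stroke→J1  (J1 flow already set via bond 1)

β0 |J1
β1 |I1
β2 |J1
β3 |J1
β4 |J1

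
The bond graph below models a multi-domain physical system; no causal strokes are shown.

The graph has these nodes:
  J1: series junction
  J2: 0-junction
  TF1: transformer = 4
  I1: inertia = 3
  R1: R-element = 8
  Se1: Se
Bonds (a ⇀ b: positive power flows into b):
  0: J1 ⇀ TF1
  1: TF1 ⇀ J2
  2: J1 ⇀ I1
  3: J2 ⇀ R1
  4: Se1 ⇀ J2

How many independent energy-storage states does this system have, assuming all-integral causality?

1  (I1 all integral)

β4 stroke→J2  (Se1: effort source, stroke at far end)
β1 stroke→TF1  (J2 effort already set via bond 4)
β3 stroke→R1  (J2: bond 4 brought effort, rest push out)
β0 stroke→J1  (through TF1, causality passes straight; one stroke at TF1)
β2 stroke→I1  (J1: last free bond brings flow in)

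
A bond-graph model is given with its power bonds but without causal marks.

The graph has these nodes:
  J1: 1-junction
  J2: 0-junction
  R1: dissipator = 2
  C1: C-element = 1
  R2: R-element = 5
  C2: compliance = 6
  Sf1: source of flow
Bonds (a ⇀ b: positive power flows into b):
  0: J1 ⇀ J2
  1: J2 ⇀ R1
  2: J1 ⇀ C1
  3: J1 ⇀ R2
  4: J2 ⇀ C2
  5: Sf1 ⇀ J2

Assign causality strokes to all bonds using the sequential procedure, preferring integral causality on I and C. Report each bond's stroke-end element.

β0 |J1
β1 |R1
β2 |J1
β3 |R2
β4 |J2
β5 |Sf1

b5 stroke→Sf1  (source Sf1 imposes f)
b2 stroke→J1  (C1: C, integral causality)
b4 stroke→J2  (C2 integral (e out))
b0 stroke→J1  (J2: bond 4 brought effort, rest push out)
b1 stroke→R1  (0-jn J2 has e-setter on 4)
b3 stroke→R2  (J1: last free bond brings flow in)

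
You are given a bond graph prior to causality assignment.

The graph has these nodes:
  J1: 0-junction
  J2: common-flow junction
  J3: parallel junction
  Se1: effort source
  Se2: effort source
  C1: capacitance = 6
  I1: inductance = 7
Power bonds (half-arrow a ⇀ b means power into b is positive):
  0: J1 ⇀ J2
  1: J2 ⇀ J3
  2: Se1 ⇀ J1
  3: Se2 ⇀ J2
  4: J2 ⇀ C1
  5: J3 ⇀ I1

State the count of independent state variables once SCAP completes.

b2 →J1  (source Se1 imposes e)
b3 →J2  (Se2 fixes effort; stroke away)
b0 →J2  (0-jn J1 has e-setter on 2)
b4 →J2  (C1 outputs effort q/C1)
b1 →J3  (only one flow-in slot at J2)
b5 →I1  (J3: bond 1 brought effort, rest push out)

2  (C1, I1 all integral)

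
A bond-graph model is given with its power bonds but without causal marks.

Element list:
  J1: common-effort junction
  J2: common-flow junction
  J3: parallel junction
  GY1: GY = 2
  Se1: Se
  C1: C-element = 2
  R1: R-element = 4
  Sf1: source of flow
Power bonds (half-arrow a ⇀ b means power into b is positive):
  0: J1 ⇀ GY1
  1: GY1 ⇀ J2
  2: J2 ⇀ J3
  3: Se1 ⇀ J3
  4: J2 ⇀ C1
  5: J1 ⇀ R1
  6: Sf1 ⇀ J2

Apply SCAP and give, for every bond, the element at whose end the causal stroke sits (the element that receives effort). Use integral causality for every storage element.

β3 stroke→J3  (source Se1 imposes e)
β6 stroke→Sf1  (Sf1 fixes flow; stroke at Sf1)
β1 stroke→J2  (common-f at J2 fixed by 6)
β2 stroke→J2  (common-f at J2 fixed by 6)
β4 stroke→J2  (1-jn J2 has f-setter on 6)
β0 stroke→J1  (GY1: gyrator matches bond 1)
β5 stroke→R1  (common-e at J1 fixed by 0)

β0 |J1
β1 |J2
β2 |J2
β3 |J3
β4 |J2
β5 |R1
β6 |Sf1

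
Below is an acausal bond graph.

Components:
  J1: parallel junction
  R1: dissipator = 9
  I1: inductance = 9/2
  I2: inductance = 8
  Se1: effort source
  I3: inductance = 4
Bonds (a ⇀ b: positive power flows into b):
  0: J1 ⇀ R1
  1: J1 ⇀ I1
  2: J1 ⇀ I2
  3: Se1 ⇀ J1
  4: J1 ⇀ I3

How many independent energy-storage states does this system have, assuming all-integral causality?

3  (I1, I2, I3 all integral)

β3 →J1  (Se1 fixes effort; stroke away)
β0 →R1  (J1 effort already set via bond 3)
β1 →I1  (common-e at J1 fixed by 3)
β2 →I2  (0-jn J1 has e-setter on 3)
β4 →I3  (J1 effort already set via bond 3)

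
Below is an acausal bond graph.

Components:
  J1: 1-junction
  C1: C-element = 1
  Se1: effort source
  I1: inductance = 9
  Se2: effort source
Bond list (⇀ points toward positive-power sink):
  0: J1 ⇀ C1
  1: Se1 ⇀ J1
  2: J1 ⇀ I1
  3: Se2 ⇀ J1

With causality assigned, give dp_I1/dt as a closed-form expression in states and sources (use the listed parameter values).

b1 →J1  (Se1 (Se) sets effort on bond)
b3 →J1  (Se2: effort source, stroke at far end)
b0 →J1  (C1: C, integral causality)
b2 →I1  (J1 needs exactly one f-in)

dp_I1/dt = E_Se1 + E_Se2 - q_C1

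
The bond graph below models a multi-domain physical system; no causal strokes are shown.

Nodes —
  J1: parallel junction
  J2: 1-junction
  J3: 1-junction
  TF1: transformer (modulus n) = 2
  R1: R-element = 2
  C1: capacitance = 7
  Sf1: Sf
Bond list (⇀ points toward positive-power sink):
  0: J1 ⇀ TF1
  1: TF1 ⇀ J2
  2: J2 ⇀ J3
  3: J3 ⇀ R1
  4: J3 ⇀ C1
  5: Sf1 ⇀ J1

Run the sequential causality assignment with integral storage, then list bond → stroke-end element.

bond 5 |Sf1  (Sf1 fixes flow; stroke at Sf1)
bond 0 |J1  (J1 needs exactly one e-in)
bond 1 |TF1  (through TF1, causality passes straight; one stroke at TF1)
bond 2 |J2  (1-jn J2 has f-setter on 1)
bond 3 |J3  (common-f at J3 fixed by 2)
bond 4 |J3  (common-f at J3 fixed by 2)

b0 →J1
b1 →TF1
b2 →J2
b3 →J3
b4 →J3
b5 →Sf1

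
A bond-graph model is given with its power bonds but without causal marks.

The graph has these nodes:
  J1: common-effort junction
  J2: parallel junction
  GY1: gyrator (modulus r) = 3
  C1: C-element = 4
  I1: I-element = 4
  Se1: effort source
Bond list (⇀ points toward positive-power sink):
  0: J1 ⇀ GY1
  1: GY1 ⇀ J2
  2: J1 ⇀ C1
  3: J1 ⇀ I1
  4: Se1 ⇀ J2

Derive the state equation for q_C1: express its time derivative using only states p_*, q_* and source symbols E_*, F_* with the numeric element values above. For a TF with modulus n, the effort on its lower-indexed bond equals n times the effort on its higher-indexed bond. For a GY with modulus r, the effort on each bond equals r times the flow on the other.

β4 stroke at J2  (Se1 (Se) sets effort on bond)
β1 stroke at GY1  (common-e at J2 fixed by 4)
β0 stroke at GY1  (GY1 both-in/both-out from 1)
β2 stroke at J1  (prefer integral on C1)
β3 stroke at I1  (J1 effort already set via bond 2)

dq_C1/dt = -E_Se1/3 - p_I1/4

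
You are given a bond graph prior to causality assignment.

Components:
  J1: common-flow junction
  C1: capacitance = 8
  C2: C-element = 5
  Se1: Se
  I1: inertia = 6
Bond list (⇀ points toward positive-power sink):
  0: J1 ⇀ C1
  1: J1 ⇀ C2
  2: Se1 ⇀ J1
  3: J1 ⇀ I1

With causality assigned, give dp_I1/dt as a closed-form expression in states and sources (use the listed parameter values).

dp_I1/dt = E_Se1 - q_C1/8 - q_C2/5

#2 stroke at J1  (Se1 fixes effort; stroke away)
#0 stroke at J1  (C1 integral (e out))
#1 stroke at J1  (prefer integral on C2)
#3 stroke at I1  (J1: last free bond brings flow in)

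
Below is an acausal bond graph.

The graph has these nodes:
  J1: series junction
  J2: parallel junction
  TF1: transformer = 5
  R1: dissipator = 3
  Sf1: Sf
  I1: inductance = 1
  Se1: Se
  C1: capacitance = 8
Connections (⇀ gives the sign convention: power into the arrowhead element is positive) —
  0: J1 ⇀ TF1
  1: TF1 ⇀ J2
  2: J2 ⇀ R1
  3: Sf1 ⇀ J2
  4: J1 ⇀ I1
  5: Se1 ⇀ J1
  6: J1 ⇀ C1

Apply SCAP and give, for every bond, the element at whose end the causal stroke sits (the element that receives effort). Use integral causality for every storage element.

β0 stroke→J1
β1 stroke→TF1
β2 stroke→J2
β3 stroke→Sf1
β4 stroke→I1
β5 stroke→J1
β6 stroke→J1

#3 →Sf1  (Sf1 fixes flow; stroke at Sf1)
#5 →J1  (source Se1 imposes e)
#4 →I1  (I1 integral (f out))
#0 →J1  (common-f at J1 fixed by 4)
#6 →J1  (J1 flow already set via bond 4)
#1 →TF1  (TF TF1: opposite of bond 0)
#2 →J2  (only one effort-in slot at J2)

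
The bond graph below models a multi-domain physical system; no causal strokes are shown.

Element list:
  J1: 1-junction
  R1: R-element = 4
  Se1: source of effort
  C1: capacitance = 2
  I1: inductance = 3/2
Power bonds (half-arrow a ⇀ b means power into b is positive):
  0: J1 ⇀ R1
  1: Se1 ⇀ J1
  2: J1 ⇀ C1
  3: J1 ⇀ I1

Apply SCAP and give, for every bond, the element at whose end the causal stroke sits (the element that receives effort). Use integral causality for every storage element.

bond 0 |J1
bond 1 |J1
bond 2 |J1
bond 3 |I1

β1 →J1  (Se1 fixes effort; stroke away)
β2 →J1  (prefer integral on C1)
β3 →I1  (I1: I, integral causality)
β0 →J1  (J1: bond 3 brought flow, rest push out)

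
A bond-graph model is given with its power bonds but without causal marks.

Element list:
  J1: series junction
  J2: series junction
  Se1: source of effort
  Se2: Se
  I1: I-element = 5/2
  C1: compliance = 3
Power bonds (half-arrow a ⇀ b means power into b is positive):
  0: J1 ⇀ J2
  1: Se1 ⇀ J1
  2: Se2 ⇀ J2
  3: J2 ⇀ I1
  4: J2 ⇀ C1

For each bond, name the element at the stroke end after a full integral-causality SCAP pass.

β0 |J2
β1 |J1
β2 |J2
β3 |I1
β4 |J2

bond 1 stroke at J1  (source Se1 imposes e)
bond 2 stroke at J2  (source Se2 imposes e)
bond 0 stroke at J2  (J1: last free bond brings flow in)
bond 3 stroke at I1  (prefer integral on I1)
bond 4 stroke at J2  (J2 flow already set via bond 3)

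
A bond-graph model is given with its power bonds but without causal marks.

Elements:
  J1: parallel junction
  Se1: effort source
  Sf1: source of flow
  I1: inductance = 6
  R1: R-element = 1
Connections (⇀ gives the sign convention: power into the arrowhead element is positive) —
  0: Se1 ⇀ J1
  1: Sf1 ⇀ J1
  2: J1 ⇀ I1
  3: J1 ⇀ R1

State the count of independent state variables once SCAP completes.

bond 0 →J1  (Se1 fixes effort; stroke away)
bond 1 →Sf1  (Sf1 fixes flow; stroke at Sf1)
bond 2 →I1  (common-e at J1 fixed by 0)
bond 3 →R1  (J1: bond 0 brought effort, rest push out)

1  (I1 all integral)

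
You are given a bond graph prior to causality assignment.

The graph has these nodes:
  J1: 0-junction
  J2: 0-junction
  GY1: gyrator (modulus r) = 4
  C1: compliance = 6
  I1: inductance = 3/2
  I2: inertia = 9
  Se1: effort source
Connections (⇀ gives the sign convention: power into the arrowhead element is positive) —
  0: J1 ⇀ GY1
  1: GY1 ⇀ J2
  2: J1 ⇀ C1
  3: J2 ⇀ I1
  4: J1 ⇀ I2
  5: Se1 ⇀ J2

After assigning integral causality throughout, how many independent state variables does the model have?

#5 |J2  (source Se1 imposes e)
#1 |GY1  (J2: bond 5 brought effort, rest push out)
#3 |I1  (J2: bond 5 brought effort, rest push out)
#0 |GY1  (GY1: gyrator matches bond 1)
#2 |J1  (C1 outputs effort q/C1)
#4 |I2  (J1 effort already set via bond 2)

3  (C1, I1, I2 all integral)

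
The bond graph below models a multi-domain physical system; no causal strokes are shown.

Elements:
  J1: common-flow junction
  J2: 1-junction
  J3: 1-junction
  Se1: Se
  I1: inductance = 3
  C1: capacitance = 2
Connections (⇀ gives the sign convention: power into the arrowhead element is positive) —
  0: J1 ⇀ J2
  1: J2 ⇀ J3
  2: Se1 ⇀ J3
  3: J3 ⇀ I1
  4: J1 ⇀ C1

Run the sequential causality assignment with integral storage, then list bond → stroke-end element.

β0 →J2
β1 →J3
β2 →J3
β3 →I1
β4 →J1

β2 stroke at J3  (Se1: effort source, stroke at far end)
β3 stroke at I1  (prefer integral on I1)
β1 stroke at J3  (1-jn J3 has f-setter on 3)
β0 stroke at J2  (common-f at J2 fixed by 1)
β4 stroke at J1  (J1 flow already set via bond 0)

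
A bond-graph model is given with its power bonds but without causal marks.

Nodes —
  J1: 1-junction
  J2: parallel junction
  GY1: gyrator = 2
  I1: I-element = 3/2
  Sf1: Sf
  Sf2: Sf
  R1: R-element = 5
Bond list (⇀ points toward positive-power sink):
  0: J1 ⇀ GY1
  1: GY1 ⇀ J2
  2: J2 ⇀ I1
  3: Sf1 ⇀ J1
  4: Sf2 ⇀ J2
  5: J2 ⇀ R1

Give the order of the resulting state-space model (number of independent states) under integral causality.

1  (I1 all integral)

bond 3 |Sf1  (Sf1 fixes flow; stroke at Sf1)
bond 4 |Sf2  (Sf2 (Sf) sets flow on bond)
bond 0 |J1  (J1: bond 3 brought flow, rest push out)
bond 1 |J2  (GY1: gyrator matches bond 0)
bond 2 |I1  (0-jn J2 has e-setter on 1)
bond 5 |R1  (J2: bond 1 brought effort, rest push out)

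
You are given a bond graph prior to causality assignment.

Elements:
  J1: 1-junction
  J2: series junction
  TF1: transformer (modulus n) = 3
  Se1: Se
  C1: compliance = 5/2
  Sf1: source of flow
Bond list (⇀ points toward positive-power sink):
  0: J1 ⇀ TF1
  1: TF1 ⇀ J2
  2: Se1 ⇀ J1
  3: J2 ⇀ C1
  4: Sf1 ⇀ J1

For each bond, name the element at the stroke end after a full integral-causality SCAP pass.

bond 0 stroke→J1
bond 1 stroke→TF1
bond 2 stroke→J1
bond 3 stroke→J2
bond 4 stroke→Sf1

b2 →J1  (Se1 (Se) sets effort on bond)
b4 →Sf1  (Sf1: flow source, stroke at near end)
b0 →J1  (J1: bond 4 brought flow, rest push out)
b1 →TF1  (TF1 one-in-one-out from 0)
b3 →J2  (J2 flow already set via bond 1)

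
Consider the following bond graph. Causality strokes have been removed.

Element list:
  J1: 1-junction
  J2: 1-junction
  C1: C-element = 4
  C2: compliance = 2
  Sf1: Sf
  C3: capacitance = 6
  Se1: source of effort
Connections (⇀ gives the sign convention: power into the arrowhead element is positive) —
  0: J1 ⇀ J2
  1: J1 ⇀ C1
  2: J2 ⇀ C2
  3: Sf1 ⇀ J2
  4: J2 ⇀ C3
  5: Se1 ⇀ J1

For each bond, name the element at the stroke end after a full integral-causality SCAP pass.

b3 |Sf1  (Sf1: flow source, stroke at near end)
b5 |J1  (Se1 (Se) sets effort on bond)
b0 |J2  (1-jn J2 has f-setter on 3)
b2 |J2  (common-f at J2 fixed by 3)
b4 |J2  (J2 flow already set via bond 3)
b1 |J1  (J1 flow already set via bond 0)

#0 →J2
#1 →J1
#2 →J2
#3 →Sf1
#4 →J2
#5 →J1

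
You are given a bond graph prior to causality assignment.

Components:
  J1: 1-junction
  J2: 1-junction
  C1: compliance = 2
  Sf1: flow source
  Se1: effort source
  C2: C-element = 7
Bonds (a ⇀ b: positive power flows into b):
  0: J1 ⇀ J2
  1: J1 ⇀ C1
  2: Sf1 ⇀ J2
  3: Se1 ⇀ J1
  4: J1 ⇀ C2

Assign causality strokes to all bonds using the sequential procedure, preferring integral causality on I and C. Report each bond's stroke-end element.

#2 |Sf1  (Sf1 fixes flow; stroke at Sf1)
#3 |J1  (Se1: effort source, stroke at far end)
#0 |J2  (J2: bond 2 brought flow, rest push out)
#1 |J1  (1-jn J1 has f-setter on 0)
#4 |J1  (common-f at J1 fixed by 0)

#0 stroke→J2
#1 stroke→J1
#2 stroke→Sf1
#3 stroke→J1
#4 stroke→J1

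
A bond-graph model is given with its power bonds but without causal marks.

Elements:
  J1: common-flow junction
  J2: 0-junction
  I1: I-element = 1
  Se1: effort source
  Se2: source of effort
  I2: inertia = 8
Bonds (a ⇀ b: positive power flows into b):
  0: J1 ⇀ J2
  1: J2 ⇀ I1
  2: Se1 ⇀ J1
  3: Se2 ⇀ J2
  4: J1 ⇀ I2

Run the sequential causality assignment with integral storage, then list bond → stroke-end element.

b0 |J1
b1 |I1
b2 |J1
b3 |J2
b4 |I2

bond 2 stroke→J1  (Se1 (Se) sets effort on bond)
bond 3 stroke→J2  (Se2 (Se) sets effort on bond)
bond 0 stroke→J1  (J2 effort already set via bond 3)
bond 1 stroke→I1  (common-e at J2 fixed by 3)
bond 4 stroke→I2  (only one flow-in slot at J1)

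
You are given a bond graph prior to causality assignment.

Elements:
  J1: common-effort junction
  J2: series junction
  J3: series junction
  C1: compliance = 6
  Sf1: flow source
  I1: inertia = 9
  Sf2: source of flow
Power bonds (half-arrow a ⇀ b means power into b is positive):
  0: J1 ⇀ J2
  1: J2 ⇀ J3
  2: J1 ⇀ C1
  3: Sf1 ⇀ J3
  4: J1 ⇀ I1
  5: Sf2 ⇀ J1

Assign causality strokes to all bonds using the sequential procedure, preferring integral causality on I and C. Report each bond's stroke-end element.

#3 →Sf1  (Sf1 (Sf) sets flow on bond)
#5 →Sf2  (source Sf2 imposes f)
#1 →J3  (J3 flow already set via bond 3)
#0 →J2  (1-jn J2 has f-setter on 1)
#2 →J1  (C1: C, integral causality)
#4 →I1  (0-jn J1 has e-setter on 2)

b0 |J2
b1 |J3
b2 |J1
b3 |Sf1
b4 |I1
b5 |Sf2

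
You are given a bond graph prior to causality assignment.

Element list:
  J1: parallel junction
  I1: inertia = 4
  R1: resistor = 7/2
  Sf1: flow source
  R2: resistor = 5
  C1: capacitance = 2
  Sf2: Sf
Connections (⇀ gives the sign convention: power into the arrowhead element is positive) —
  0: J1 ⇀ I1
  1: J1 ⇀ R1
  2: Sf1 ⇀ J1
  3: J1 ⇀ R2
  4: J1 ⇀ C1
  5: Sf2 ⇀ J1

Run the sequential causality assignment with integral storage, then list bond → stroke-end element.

β0 →I1
β1 →R1
β2 →Sf1
β3 →R2
β4 →J1
β5 →Sf2

b2 stroke→Sf1  (source Sf1 imposes f)
b5 stroke→Sf2  (Sf2 (Sf) sets flow on bond)
b0 stroke→I1  (I1 integral (f out))
b4 stroke→J1  (C1: C, integral causality)
b1 stroke→R1  (common-e at J1 fixed by 4)
b3 stroke→R2  (J1 effort already set via bond 4)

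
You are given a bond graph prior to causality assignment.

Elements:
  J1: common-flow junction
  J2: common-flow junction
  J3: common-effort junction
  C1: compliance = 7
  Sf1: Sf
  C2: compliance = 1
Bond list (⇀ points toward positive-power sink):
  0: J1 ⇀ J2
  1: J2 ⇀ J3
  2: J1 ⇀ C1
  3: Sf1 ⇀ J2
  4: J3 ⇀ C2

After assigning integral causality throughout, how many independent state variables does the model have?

2  (C1, C2 all integral)

#3 stroke→Sf1  (source Sf1 imposes f)
#0 stroke→J2  (common-f at J2 fixed by 3)
#1 stroke→J2  (common-f at J2 fixed by 3)
#4 stroke→J3  (J3 needs exactly one e-in)
#2 stroke→J1  (J1: bond 0 brought flow, rest push out)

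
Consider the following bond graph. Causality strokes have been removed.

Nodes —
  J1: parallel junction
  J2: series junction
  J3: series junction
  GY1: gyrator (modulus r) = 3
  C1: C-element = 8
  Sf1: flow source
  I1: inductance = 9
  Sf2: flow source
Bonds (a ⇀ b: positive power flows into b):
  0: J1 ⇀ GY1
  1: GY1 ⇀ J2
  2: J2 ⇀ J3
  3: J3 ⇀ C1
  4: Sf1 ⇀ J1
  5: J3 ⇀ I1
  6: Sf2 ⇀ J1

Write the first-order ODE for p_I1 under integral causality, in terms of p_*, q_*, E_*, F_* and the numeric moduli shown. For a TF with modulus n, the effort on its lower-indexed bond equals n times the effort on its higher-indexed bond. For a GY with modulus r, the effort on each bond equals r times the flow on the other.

dp_I1/dt = 3*F_Sf1 + 3*F_Sf2 - q_C1/8

β4 →Sf1  (Sf1 (Sf) sets flow on bond)
β6 →Sf2  (Sf2 (Sf) sets flow on bond)
β0 →J1  (J1: last free bond brings effort in)
β1 →J2  (GY1: gyrator matches bond 0)
β2 →J3  (only one flow-in slot at J2)
β3 →J3  (C1 outputs effort q/C1)
β5 →I1  (only one flow-in slot at J3)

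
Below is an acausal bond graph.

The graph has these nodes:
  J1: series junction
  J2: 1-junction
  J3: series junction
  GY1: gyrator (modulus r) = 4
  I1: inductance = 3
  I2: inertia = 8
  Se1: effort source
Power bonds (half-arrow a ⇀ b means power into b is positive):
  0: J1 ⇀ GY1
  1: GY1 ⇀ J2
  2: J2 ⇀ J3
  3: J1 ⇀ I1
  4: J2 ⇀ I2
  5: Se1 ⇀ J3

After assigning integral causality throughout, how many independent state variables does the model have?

2  (I1, I2 all integral)

#5 |J3  (Se1 (Se) sets effort on bond)
#2 |J2  (only one flow-in slot at J3)
#3 |I1  (I1: I, integral causality)
#0 |J1  (J1 flow already set via bond 3)
#1 |J2  (GY GY1: same side as bond 0)
#4 |I2  (J2: last free bond brings flow in)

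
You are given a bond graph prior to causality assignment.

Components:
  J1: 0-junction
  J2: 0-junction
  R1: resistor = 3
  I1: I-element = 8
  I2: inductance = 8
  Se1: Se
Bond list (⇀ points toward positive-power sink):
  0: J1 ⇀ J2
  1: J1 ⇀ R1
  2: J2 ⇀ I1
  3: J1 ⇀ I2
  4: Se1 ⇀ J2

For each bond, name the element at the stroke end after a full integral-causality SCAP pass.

b0 stroke at J1
b1 stroke at R1
b2 stroke at I1
b3 stroke at I2
b4 stroke at J2

β4 stroke→J2  (Se1 (Se) sets effort on bond)
β0 stroke→J1  (J2 effort already set via bond 4)
β2 stroke→I1  (common-e at J2 fixed by 4)
β1 stroke→R1  (J1 effort already set via bond 0)
β3 stroke→I2  (0-jn J1 has e-setter on 0)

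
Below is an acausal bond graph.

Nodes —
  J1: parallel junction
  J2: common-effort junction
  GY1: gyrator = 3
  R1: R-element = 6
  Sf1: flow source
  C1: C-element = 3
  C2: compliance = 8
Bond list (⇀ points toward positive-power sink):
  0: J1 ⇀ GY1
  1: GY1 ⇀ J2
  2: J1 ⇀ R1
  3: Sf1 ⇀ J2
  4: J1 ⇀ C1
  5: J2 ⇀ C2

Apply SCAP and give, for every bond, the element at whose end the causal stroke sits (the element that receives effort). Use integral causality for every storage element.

b3 stroke at Sf1  (Sf1 fixes flow; stroke at Sf1)
b4 stroke at J1  (C1: C, integral causality)
b0 stroke at GY1  (common-e at J1 fixed by 4)
b2 stroke at R1  (J1: bond 4 brought effort, rest push out)
b1 stroke at GY1  (through GY1, causality inverts; strokes same side of GY1)
b5 stroke at J2  (closing 0-jn rule on J2)

#0 |GY1
#1 |GY1
#2 |R1
#3 |Sf1
#4 |J1
#5 |J2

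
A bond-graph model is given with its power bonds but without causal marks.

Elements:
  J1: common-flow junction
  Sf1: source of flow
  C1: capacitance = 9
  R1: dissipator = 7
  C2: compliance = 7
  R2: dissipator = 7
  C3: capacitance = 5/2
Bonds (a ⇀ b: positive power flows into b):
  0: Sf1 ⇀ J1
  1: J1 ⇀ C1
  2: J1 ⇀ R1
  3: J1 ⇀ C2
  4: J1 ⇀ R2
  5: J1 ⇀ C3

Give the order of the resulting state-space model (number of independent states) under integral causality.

3  (C1, C2, C3 all integral)

bond 0 stroke at Sf1  (source Sf1 imposes f)
bond 1 stroke at J1  (J1 flow already set via bond 0)
bond 2 stroke at J1  (common-f at J1 fixed by 0)
bond 3 stroke at J1  (J1: bond 0 brought flow, rest push out)
bond 4 stroke at J1  (J1: bond 0 brought flow, rest push out)
bond 5 stroke at J1  (1-jn J1 has f-setter on 0)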